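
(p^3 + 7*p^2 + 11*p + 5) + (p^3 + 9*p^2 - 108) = 2*p^3 + 16*p^2 + 11*p - 103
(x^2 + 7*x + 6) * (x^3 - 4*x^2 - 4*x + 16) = x^5 + 3*x^4 - 26*x^3 - 36*x^2 + 88*x + 96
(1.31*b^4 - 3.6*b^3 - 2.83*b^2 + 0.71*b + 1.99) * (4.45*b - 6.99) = 5.8295*b^5 - 25.1769*b^4 + 12.5705*b^3 + 22.9412*b^2 + 3.8926*b - 13.9101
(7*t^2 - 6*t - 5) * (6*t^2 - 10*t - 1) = 42*t^4 - 106*t^3 + 23*t^2 + 56*t + 5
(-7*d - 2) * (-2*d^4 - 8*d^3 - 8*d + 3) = 14*d^5 + 60*d^4 + 16*d^3 + 56*d^2 - 5*d - 6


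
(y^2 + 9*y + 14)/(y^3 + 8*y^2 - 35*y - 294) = (y + 2)/(y^2 + y - 42)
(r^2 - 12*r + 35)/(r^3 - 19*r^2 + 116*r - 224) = (r - 5)/(r^2 - 12*r + 32)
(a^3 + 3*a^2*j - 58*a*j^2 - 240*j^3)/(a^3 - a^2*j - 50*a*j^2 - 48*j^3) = (a + 5*j)/(a + j)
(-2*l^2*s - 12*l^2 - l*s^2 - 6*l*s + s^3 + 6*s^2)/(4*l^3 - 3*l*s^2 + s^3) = (s + 6)/(-2*l + s)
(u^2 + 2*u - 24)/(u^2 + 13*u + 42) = (u - 4)/(u + 7)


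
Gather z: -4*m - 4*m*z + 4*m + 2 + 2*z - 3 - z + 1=z*(1 - 4*m)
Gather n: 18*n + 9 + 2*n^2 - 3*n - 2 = 2*n^2 + 15*n + 7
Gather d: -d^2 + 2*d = -d^2 + 2*d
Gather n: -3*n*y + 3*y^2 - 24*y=-3*n*y + 3*y^2 - 24*y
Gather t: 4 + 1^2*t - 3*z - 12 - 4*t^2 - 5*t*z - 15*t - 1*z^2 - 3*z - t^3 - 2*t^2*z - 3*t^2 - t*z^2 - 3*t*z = -t^3 + t^2*(-2*z - 7) + t*(-z^2 - 8*z - 14) - z^2 - 6*z - 8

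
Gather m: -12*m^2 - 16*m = -12*m^2 - 16*m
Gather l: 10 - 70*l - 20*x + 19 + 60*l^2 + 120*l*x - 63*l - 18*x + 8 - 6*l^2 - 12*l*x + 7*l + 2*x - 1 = 54*l^2 + l*(108*x - 126) - 36*x + 36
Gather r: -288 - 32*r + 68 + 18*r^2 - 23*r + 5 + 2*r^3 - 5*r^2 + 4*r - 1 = 2*r^3 + 13*r^2 - 51*r - 216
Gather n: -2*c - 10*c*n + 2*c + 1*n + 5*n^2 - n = -10*c*n + 5*n^2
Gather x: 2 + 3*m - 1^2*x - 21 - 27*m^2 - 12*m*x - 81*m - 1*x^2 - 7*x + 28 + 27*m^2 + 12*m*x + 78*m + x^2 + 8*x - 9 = 0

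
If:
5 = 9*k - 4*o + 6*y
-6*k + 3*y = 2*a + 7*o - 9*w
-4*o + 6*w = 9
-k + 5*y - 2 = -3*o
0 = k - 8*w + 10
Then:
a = 3725/468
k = -10/351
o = -89/234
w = 875/702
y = 437/702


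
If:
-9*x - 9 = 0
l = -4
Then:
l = -4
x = -1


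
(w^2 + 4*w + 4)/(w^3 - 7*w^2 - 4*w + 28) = (w + 2)/(w^2 - 9*w + 14)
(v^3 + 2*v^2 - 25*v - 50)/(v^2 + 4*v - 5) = (v^2 - 3*v - 10)/(v - 1)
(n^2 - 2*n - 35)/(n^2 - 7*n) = (n + 5)/n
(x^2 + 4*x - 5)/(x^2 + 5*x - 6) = (x + 5)/(x + 6)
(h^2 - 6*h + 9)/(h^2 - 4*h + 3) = (h - 3)/(h - 1)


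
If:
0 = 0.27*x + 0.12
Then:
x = -0.44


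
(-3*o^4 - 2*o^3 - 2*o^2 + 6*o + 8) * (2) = -6*o^4 - 4*o^3 - 4*o^2 + 12*o + 16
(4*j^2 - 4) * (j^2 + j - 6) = 4*j^4 + 4*j^3 - 28*j^2 - 4*j + 24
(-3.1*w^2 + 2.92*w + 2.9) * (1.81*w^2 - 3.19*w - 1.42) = -5.611*w^4 + 15.1742*w^3 + 0.3362*w^2 - 13.3974*w - 4.118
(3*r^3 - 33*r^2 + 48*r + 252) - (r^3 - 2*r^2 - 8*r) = 2*r^3 - 31*r^2 + 56*r + 252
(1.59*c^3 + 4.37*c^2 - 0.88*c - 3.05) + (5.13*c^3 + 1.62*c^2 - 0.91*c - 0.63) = 6.72*c^3 + 5.99*c^2 - 1.79*c - 3.68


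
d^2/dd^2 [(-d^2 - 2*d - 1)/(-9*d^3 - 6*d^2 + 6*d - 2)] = 2*(81*d^6 + 486*d^5 + 972*d^4 + 522*d^3 - 306*d^2 - 234*d + 52)/(729*d^9 + 1458*d^8 - 486*d^7 - 1242*d^6 + 972*d^5 + 216*d^4 - 540*d^3 + 288*d^2 - 72*d + 8)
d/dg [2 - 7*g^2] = -14*g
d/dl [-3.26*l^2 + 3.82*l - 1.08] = 3.82 - 6.52*l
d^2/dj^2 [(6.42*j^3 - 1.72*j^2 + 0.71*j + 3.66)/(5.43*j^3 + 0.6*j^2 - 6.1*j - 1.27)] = (-143.260776*j^6 + 1401.503634*j^5 + 1498.302072*j^4 + 547.246332*j^3 - 370.170108*j^2 + 136.439784*j + 261.405924)/(160.103007*j^9 + 53.07282*j^8 - 533.70927*j^7 - 231.364269*j^6 + 574.73694*j^5 + 318.00366*j^4 - 172.817659*j^3 - 138.86688*j^2 - 29.51607*j - 2.048383)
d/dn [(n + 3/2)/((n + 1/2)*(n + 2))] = (-4*n^2 - 12*n - 11)/(4*n^4 + 20*n^3 + 33*n^2 + 20*n + 4)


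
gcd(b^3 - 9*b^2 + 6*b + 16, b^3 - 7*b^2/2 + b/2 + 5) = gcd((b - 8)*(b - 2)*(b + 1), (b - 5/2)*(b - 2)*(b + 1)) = b^2 - b - 2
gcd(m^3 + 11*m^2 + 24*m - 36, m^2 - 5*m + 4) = m - 1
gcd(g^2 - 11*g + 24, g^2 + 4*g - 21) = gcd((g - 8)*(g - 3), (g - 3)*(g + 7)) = g - 3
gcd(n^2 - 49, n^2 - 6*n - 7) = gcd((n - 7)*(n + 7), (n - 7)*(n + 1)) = n - 7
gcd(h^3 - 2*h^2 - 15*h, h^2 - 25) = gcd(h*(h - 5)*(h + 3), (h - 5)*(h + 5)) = h - 5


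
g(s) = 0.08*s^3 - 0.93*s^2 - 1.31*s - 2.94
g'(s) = 0.24*s^2 - 1.86*s - 1.31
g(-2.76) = -8.09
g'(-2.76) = 5.65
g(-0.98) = -2.62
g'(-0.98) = 0.74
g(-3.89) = -16.63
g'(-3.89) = 9.56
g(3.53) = -15.63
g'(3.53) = -4.89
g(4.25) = -19.16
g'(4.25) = -4.88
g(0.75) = -4.41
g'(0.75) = -2.57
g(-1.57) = -3.49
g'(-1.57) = 2.20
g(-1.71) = -3.82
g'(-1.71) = 2.57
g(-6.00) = -45.84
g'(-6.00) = 18.49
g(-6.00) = -45.84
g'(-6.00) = 18.49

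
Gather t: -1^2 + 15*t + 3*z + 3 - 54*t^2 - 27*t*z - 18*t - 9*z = -54*t^2 + t*(-27*z - 3) - 6*z + 2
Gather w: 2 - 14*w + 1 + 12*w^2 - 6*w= 12*w^2 - 20*w + 3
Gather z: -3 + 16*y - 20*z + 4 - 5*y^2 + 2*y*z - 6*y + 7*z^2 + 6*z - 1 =-5*y^2 + 10*y + 7*z^2 + z*(2*y - 14)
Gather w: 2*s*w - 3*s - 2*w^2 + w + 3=-3*s - 2*w^2 + w*(2*s + 1) + 3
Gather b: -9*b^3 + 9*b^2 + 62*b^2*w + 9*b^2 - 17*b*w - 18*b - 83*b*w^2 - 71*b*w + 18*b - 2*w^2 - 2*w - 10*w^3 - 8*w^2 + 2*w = -9*b^3 + b^2*(62*w + 18) + b*(-83*w^2 - 88*w) - 10*w^3 - 10*w^2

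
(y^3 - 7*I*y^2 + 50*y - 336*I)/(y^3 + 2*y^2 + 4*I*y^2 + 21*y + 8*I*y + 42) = (y^2 - 14*I*y - 48)/(y^2 + y*(2 - 3*I) - 6*I)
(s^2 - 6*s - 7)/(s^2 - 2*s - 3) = (s - 7)/(s - 3)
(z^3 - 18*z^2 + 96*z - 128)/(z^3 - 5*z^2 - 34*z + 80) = (z - 8)/(z + 5)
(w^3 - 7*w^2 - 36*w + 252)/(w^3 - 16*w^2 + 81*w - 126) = (w + 6)/(w - 3)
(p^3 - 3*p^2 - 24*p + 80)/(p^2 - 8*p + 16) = p + 5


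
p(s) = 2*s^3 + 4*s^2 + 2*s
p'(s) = 6*s^2 + 8*s + 2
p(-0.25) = -0.28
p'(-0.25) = 0.38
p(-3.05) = -25.64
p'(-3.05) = 33.42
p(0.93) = 6.93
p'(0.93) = 14.63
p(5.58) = 483.19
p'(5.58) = 233.46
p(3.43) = 134.63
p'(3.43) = 100.03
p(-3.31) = -35.32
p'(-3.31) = 41.26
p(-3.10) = -27.34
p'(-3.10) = 34.86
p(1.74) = 26.13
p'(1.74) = 34.09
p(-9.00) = -1152.00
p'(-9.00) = 416.00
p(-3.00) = -24.00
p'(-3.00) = 32.00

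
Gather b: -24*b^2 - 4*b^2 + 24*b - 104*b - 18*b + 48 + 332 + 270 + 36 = -28*b^2 - 98*b + 686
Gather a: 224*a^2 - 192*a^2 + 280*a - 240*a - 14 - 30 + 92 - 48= 32*a^2 + 40*a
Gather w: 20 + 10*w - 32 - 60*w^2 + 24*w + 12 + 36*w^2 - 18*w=-24*w^2 + 16*w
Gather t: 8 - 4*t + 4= 12 - 4*t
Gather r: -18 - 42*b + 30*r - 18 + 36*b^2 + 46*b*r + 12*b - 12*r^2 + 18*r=36*b^2 - 30*b - 12*r^2 + r*(46*b + 48) - 36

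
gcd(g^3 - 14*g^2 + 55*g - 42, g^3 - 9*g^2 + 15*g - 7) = g^2 - 8*g + 7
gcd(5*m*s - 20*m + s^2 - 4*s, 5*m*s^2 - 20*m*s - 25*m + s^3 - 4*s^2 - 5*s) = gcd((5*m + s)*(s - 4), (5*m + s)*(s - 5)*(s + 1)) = 5*m + s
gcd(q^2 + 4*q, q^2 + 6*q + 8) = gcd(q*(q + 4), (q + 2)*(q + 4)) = q + 4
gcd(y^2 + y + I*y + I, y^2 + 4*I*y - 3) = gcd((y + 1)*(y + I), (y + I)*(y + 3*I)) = y + I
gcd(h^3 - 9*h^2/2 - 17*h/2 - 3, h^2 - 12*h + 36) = h - 6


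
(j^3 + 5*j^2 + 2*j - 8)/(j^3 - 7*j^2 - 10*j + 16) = (j + 4)/(j - 8)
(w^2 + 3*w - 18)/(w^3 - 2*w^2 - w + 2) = (w^2 + 3*w - 18)/(w^3 - 2*w^2 - w + 2)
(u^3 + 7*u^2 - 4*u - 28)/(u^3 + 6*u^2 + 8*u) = (u^2 + 5*u - 14)/(u*(u + 4))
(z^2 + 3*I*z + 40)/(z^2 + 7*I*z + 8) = (z - 5*I)/(z - I)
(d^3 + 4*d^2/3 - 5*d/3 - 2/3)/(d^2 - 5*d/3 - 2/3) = (d^2 + d - 2)/(d - 2)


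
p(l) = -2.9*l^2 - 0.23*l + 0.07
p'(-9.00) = 51.97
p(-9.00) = -232.76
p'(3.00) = -17.63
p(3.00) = -26.72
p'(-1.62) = 9.17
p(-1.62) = -7.17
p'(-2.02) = 11.49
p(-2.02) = -11.30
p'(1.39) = -8.29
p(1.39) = -5.85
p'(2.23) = -13.16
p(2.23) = -14.86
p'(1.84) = -10.90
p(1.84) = -10.17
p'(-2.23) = 12.70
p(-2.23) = -13.84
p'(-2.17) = 12.36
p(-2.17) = -13.09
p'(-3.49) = 20.01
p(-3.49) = -34.45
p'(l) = -5.8*l - 0.23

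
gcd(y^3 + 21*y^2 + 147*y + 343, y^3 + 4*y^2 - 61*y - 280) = y + 7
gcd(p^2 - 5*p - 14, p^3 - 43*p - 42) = p - 7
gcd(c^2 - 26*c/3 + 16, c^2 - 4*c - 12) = c - 6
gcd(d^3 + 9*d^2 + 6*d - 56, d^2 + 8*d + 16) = d + 4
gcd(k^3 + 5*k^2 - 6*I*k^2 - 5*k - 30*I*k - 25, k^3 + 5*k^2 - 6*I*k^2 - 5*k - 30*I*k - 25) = k^3 + k^2*(5 - 6*I) + k*(-5 - 30*I) - 25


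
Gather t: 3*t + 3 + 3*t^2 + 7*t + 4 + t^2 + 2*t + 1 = 4*t^2 + 12*t + 8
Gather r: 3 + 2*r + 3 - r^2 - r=-r^2 + r + 6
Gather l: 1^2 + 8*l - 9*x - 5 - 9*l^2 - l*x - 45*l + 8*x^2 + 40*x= -9*l^2 + l*(-x - 37) + 8*x^2 + 31*x - 4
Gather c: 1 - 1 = 0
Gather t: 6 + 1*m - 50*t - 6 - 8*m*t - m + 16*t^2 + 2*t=16*t^2 + t*(-8*m - 48)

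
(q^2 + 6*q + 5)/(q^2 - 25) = (q + 1)/(q - 5)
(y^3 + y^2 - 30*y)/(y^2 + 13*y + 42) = y*(y - 5)/(y + 7)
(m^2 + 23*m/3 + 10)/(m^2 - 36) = (m + 5/3)/(m - 6)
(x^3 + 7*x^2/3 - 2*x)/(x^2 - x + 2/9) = 3*x*(x + 3)/(3*x - 1)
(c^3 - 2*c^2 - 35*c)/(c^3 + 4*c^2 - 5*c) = (c - 7)/(c - 1)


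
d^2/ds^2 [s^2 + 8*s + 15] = 2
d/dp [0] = 0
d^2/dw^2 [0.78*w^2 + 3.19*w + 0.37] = 1.56000000000000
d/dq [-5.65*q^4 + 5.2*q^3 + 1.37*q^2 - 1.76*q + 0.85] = -22.6*q^3 + 15.6*q^2 + 2.74*q - 1.76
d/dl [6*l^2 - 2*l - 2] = 12*l - 2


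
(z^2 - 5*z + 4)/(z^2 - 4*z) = (z - 1)/z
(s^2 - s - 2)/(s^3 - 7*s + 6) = (s + 1)/(s^2 + 2*s - 3)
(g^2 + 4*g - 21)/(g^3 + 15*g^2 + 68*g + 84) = (g - 3)/(g^2 + 8*g + 12)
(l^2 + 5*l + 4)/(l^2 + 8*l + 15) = (l^2 + 5*l + 4)/(l^2 + 8*l + 15)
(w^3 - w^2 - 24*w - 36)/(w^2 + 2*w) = w - 3 - 18/w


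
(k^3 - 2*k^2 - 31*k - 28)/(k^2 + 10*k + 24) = (k^2 - 6*k - 7)/(k + 6)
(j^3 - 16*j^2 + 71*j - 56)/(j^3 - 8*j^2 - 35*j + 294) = (j^2 - 9*j + 8)/(j^2 - j - 42)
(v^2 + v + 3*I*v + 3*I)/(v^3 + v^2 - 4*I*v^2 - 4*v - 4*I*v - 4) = (v + 3*I)/(v^2 - 4*I*v - 4)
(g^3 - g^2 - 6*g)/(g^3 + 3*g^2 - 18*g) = (g + 2)/(g + 6)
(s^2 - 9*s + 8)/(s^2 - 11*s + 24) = (s - 1)/(s - 3)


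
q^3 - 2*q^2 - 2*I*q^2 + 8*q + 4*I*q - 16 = (q - 2)*(q - 4*I)*(q + 2*I)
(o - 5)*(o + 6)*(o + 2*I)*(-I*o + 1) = -I*o^4 + 3*o^3 - I*o^3 + 3*o^2 + 32*I*o^2 - 90*o + 2*I*o - 60*I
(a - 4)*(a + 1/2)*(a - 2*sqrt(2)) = a^3 - 7*a^2/2 - 2*sqrt(2)*a^2 - 2*a + 7*sqrt(2)*a + 4*sqrt(2)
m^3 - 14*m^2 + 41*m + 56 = (m - 8)*(m - 7)*(m + 1)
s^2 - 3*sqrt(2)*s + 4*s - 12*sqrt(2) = (s + 4)*(s - 3*sqrt(2))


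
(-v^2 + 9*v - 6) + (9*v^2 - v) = 8*v^2 + 8*v - 6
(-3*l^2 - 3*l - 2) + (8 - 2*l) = -3*l^2 - 5*l + 6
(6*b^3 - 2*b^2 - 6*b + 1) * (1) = 6*b^3 - 2*b^2 - 6*b + 1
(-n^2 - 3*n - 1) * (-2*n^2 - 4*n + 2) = 2*n^4 + 10*n^3 + 12*n^2 - 2*n - 2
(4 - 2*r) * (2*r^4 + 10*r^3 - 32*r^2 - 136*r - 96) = -4*r^5 - 12*r^4 + 104*r^3 + 144*r^2 - 352*r - 384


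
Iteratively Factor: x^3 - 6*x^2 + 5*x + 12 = (x - 3)*(x^2 - 3*x - 4) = (x - 4)*(x - 3)*(x + 1)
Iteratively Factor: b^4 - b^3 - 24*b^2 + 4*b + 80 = (b + 4)*(b^3 - 5*b^2 - 4*b + 20) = (b - 5)*(b + 4)*(b^2 - 4) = (b - 5)*(b - 2)*(b + 4)*(b + 2)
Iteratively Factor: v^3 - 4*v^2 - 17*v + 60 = (v + 4)*(v^2 - 8*v + 15) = (v - 5)*(v + 4)*(v - 3)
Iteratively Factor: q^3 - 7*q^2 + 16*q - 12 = (q - 3)*(q^2 - 4*q + 4) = (q - 3)*(q - 2)*(q - 2)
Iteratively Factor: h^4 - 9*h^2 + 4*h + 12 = (h + 1)*(h^3 - h^2 - 8*h + 12) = (h - 2)*(h + 1)*(h^2 + h - 6) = (h - 2)^2*(h + 1)*(h + 3)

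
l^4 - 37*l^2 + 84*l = l*(l - 4)*(l - 3)*(l + 7)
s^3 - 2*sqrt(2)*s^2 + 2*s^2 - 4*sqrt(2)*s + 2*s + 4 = (s + 2)*(s - sqrt(2))^2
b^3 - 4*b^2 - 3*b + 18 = (b - 3)^2*(b + 2)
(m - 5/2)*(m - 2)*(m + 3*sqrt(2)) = m^3 - 9*m^2/2 + 3*sqrt(2)*m^2 - 27*sqrt(2)*m/2 + 5*m + 15*sqrt(2)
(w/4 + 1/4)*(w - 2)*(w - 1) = w^3/4 - w^2/2 - w/4 + 1/2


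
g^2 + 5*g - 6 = (g - 1)*(g + 6)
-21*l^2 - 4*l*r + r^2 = (-7*l + r)*(3*l + r)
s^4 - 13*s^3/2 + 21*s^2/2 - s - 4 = (s - 4)*(s - 2)*(s - 1)*(s + 1/2)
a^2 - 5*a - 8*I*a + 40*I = (a - 5)*(a - 8*I)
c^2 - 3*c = c*(c - 3)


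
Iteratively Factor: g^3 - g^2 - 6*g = (g + 2)*(g^2 - 3*g) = g*(g + 2)*(g - 3)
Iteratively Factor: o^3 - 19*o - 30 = (o - 5)*(o^2 + 5*o + 6) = (o - 5)*(o + 3)*(o + 2)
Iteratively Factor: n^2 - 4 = (n + 2)*(n - 2)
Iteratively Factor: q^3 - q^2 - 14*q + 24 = (q + 4)*(q^2 - 5*q + 6) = (q - 3)*(q + 4)*(q - 2)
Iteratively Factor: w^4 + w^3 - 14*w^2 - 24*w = (w + 2)*(w^3 - w^2 - 12*w) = (w + 2)*(w + 3)*(w^2 - 4*w) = w*(w + 2)*(w + 3)*(w - 4)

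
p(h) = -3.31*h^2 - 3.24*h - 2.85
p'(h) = -6.62*h - 3.24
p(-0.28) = -2.20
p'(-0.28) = -1.39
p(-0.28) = -2.20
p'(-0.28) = -1.39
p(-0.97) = -2.82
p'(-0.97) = 3.18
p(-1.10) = -3.29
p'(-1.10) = 4.04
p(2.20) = -26.00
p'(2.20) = -17.80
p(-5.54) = -86.49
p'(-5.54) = 33.43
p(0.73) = -6.98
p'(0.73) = -8.07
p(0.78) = -7.39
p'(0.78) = -8.40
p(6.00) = -141.45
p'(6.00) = -42.96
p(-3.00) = -22.92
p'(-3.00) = 16.62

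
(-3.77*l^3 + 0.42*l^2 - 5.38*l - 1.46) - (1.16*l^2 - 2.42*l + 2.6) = -3.77*l^3 - 0.74*l^2 - 2.96*l - 4.06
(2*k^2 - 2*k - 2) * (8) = 16*k^2 - 16*k - 16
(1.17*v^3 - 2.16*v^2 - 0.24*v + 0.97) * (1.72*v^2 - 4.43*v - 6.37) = 2.0124*v^5 - 8.8983*v^4 + 1.7031*v^3 + 16.4908*v^2 - 2.7683*v - 6.1789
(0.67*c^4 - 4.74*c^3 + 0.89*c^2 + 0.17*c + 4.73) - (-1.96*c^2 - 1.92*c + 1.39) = 0.67*c^4 - 4.74*c^3 + 2.85*c^2 + 2.09*c + 3.34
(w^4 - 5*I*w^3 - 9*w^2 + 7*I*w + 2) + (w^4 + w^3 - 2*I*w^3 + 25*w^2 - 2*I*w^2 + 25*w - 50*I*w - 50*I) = 2*w^4 + w^3 - 7*I*w^3 + 16*w^2 - 2*I*w^2 + 25*w - 43*I*w + 2 - 50*I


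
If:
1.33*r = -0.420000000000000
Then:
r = -0.32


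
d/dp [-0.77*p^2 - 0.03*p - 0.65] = -1.54*p - 0.03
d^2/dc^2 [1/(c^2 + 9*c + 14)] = 2*(-c^2 - 9*c + (2*c + 9)^2 - 14)/(c^2 + 9*c + 14)^3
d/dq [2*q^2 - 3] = 4*q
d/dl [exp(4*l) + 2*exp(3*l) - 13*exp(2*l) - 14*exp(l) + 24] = (4*exp(3*l) + 6*exp(2*l) - 26*exp(l) - 14)*exp(l)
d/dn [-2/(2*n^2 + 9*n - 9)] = 2*(4*n + 9)/(2*n^2 + 9*n - 9)^2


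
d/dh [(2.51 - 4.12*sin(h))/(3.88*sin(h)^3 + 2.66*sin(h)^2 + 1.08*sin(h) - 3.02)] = (31.9712*sin(h)^3 - 18.2572*sin(h)^2 - 13.3532*sin(h) + 9.7316)*cos(h)/(15.0544*sin(h)^6 + 20.6416*sin(h)^5 + 15.4564*sin(h)^4 - 17.6896*sin(h)^3 - 14.9*sin(h)^2 - 6.5232*sin(h) + 9.1204)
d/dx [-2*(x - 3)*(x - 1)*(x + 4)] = 26 - 6*x^2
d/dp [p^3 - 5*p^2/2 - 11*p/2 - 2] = 3*p^2 - 5*p - 11/2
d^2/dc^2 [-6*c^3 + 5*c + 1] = -36*c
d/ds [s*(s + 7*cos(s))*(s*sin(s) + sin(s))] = -s*(s + 1)*(7*sin(s) - 1)*sin(s) + s*(s + 7*cos(s))*(s*cos(s) + sqrt(2)*sin(s + pi/4)) + (s + 1)*(s + 7*cos(s))*sin(s)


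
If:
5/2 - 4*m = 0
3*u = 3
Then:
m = 5/8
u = 1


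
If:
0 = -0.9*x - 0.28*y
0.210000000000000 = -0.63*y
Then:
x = 0.10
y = -0.33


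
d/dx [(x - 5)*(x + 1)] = 2*x - 4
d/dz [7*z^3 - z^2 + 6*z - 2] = 21*z^2 - 2*z + 6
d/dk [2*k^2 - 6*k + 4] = 4*k - 6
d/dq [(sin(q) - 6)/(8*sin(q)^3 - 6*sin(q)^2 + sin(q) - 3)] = (-16*sin(q)^3 + 150*sin(q)^2 - 72*sin(q) + 3)*cos(q)/(8*sin(q)^3 - 6*sin(q)^2 + sin(q) - 3)^2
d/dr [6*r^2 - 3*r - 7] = 12*r - 3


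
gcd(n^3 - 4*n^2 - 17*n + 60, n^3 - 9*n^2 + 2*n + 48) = n - 3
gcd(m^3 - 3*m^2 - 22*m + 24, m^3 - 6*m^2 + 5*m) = m - 1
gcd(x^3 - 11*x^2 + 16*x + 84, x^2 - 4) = x + 2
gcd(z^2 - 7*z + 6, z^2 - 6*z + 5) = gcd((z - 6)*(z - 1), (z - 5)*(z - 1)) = z - 1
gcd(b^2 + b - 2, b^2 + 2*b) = b + 2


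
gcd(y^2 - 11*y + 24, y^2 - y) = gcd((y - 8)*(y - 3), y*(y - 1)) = 1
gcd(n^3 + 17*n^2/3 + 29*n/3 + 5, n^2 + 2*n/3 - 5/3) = n + 5/3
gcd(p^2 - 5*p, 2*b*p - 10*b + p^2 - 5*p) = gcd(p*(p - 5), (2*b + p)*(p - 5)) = p - 5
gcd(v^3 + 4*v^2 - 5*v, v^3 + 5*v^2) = v^2 + 5*v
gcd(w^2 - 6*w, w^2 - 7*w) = w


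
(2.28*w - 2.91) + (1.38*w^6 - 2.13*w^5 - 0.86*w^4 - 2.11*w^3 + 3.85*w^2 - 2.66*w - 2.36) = 1.38*w^6 - 2.13*w^5 - 0.86*w^4 - 2.11*w^3 + 3.85*w^2 - 0.38*w - 5.27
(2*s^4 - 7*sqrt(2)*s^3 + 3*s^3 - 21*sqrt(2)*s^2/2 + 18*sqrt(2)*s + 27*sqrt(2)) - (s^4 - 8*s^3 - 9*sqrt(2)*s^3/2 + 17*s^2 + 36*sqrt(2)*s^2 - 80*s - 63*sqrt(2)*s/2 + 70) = s^4 - 5*sqrt(2)*s^3/2 + 11*s^3 - 93*sqrt(2)*s^2/2 - 17*s^2 + 99*sqrt(2)*s/2 + 80*s - 70 + 27*sqrt(2)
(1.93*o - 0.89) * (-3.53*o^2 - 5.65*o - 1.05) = -6.8129*o^3 - 7.7628*o^2 + 3.002*o + 0.9345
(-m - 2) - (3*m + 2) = -4*m - 4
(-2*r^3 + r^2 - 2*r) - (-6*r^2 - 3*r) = -2*r^3 + 7*r^2 + r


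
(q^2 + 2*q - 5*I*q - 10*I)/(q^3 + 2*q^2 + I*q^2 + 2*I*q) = (q - 5*I)/(q*(q + I))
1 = 1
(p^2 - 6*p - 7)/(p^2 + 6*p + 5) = (p - 7)/(p + 5)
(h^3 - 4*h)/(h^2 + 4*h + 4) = h*(h - 2)/(h + 2)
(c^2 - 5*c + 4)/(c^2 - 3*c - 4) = (c - 1)/(c + 1)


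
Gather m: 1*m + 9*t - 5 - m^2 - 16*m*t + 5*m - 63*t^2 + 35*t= -m^2 + m*(6 - 16*t) - 63*t^2 + 44*t - 5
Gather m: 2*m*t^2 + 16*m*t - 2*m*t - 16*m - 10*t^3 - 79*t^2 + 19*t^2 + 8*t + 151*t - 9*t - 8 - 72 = m*(2*t^2 + 14*t - 16) - 10*t^3 - 60*t^2 + 150*t - 80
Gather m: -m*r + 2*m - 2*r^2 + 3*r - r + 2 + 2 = m*(2 - r) - 2*r^2 + 2*r + 4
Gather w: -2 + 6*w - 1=6*w - 3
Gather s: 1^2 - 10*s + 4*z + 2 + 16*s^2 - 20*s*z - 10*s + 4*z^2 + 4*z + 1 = 16*s^2 + s*(-20*z - 20) + 4*z^2 + 8*z + 4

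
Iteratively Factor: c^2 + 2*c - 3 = (c + 3)*(c - 1)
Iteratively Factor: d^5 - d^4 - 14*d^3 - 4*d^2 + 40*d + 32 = (d + 2)*(d^4 - 3*d^3 - 8*d^2 + 12*d + 16) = (d - 2)*(d + 2)*(d^3 - d^2 - 10*d - 8) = (d - 2)*(d + 2)^2*(d^2 - 3*d - 4) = (d - 4)*(d - 2)*(d + 2)^2*(d + 1)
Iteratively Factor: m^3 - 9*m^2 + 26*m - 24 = (m - 4)*(m^2 - 5*m + 6) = (m - 4)*(m - 2)*(m - 3)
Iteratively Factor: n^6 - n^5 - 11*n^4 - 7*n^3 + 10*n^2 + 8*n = (n)*(n^5 - n^4 - 11*n^3 - 7*n^2 + 10*n + 8) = n*(n - 1)*(n^4 - 11*n^2 - 18*n - 8) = n*(n - 4)*(n - 1)*(n^3 + 4*n^2 + 5*n + 2) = n*(n - 4)*(n - 1)*(n + 1)*(n^2 + 3*n + 2) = n*(n - 4)*(n - 1)*(n + 1)*(n + 2)*(n + 1)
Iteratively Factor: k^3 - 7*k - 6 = (k + 2)*(k^2 - 2*k - 3) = (k + 1)*(k + 2)*(k - 3)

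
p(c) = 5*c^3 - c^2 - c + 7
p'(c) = 15*c^2 - 2*c - 1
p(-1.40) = -7.28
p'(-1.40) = 31.20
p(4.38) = 403.57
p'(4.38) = 278.01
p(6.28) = 1199.65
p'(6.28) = 578.02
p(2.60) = 85.52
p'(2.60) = 95.20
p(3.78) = 258.98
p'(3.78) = 205.77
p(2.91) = 118.83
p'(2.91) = 120.20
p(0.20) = 6.80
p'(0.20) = -0.80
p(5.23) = 689.70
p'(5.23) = 398.83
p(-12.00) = -8765.00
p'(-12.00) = 2183.00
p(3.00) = 130.00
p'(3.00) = 128.00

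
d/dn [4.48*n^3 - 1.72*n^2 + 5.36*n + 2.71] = 13.44*n^2 - 3.44*n + 5.36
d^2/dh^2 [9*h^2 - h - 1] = 18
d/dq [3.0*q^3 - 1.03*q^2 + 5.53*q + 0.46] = 9.0*q^2 - 2.06*q + 5.53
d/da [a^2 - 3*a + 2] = 2*a - 3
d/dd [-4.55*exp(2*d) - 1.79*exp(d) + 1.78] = (-9.1*exp(d) - 1.79)*exp(d)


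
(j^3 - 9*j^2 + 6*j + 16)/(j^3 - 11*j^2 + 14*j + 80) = (j^2 - j - 2)/(j^2 - 3*j - 10)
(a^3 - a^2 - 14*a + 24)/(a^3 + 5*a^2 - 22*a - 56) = (a^3 - a^2 - 14*a + 24)/(a^3 + 5*a^2 - 22*a - 56)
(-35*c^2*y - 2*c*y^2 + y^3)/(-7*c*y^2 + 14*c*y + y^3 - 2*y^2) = (5*c + y)/(y - 2)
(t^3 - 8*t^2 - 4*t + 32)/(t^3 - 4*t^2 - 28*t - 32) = (t - 2)/(t + 2)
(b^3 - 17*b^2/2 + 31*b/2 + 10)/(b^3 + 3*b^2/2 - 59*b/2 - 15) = (b - 4)/(b + 6)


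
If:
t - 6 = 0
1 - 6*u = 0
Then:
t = 6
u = 1/6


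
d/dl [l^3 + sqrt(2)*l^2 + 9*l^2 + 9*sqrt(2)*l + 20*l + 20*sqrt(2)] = 3*l^2 + 2*sqrt(2)*l + 18*l + 9*sqrt(2) + 20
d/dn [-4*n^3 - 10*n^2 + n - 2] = -12*n^2 - 20*n + 1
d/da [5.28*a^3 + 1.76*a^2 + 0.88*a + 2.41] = 15.84*a^2 + 3.52*a + 0.88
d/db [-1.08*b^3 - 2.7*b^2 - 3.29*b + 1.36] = -3.24*b^2 - 5.4*b - 3.29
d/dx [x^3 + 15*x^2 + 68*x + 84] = 3*x^2 + 30*x + 68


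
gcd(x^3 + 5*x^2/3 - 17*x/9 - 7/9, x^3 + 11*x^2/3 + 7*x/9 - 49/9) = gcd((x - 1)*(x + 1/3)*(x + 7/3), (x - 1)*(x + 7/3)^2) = x^2 + 4*x/3 - 7/3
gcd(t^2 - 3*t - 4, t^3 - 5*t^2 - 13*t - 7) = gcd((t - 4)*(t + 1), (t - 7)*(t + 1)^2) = t + 1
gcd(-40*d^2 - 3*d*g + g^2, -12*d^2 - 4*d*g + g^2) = 1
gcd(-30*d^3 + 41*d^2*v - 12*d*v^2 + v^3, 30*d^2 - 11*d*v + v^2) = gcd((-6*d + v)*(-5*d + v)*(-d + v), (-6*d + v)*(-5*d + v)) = 30*d^2 - 11*d*v + v^2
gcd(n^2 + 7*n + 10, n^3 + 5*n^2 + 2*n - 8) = n + 2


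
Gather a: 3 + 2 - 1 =4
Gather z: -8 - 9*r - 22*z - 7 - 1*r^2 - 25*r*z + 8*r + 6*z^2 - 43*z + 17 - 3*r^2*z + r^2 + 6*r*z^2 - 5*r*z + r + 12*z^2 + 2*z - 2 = z^2*(6*r + 18) + z*(-3*r^2 - 30*r - 63)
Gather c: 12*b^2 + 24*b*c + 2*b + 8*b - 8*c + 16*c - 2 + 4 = 12*b^2 + 10*b + c*(24*b + 8) + 2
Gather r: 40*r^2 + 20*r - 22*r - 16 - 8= 40*r^2 - 2*r - 24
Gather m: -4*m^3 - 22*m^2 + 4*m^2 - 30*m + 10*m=-4*m^3 - 18*m^2 - 20*m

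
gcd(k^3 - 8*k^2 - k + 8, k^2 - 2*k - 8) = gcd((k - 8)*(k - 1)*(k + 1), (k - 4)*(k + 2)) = 1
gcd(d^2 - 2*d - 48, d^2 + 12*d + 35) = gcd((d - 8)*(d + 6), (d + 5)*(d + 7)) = 1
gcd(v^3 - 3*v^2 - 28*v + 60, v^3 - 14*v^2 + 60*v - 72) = v^2 - 8*v + 12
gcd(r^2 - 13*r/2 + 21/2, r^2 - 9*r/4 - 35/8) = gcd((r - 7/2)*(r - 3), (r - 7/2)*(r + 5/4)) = r - 7/2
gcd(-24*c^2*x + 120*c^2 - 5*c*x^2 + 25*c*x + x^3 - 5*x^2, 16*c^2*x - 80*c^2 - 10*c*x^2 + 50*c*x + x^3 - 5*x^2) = -8*c*x + 40*c + x^2 - 5*x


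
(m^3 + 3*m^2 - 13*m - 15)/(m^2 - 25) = (m^2 - 2*m - 3)/(m - 5)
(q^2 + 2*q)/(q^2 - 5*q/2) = 2*(q + 2)/(2*q - 5)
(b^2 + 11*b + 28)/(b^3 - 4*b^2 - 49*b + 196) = (b + 4)/(b^2 - 11*b + 28)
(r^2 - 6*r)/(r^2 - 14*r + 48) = r/(r - 8)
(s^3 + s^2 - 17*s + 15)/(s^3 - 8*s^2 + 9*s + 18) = (s^2 + 4*s - 5)/(s^2 - 5*s - 6)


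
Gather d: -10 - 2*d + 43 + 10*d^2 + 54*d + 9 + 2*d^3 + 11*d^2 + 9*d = 2*d^3 + 21*d^2 + 61*d + 42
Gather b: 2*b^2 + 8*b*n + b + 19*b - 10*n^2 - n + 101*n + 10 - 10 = 2*b^2 + b*(8*n + 20) - 10*n^2 + 100*n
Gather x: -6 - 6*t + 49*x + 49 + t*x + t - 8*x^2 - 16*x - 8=-5*t - 8*x^2 + x*(t + 33) + 35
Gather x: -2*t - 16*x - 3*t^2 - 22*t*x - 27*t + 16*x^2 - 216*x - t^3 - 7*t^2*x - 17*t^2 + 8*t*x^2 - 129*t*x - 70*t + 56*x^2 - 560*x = -t^3 - 20*t^2 - 99*t + x^2*(8*t + 72) + x*(-7*t^2 - 151*t - 792)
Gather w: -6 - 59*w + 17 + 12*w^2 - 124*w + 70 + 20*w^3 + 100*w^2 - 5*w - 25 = 20*w^3 + 112*w^2 - 188*w + 56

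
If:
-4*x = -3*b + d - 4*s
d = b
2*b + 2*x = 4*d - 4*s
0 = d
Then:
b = 0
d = 0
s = 0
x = 0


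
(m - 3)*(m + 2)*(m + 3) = m^3 + 2*m^2 - 9*m - 18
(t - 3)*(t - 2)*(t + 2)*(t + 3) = t^4 - 13*t^2 + 36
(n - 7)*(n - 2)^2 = n^3 - 11*n^2 + 32*n - 28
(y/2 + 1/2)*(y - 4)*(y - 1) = y^3/2 - 2*y^2 - y/2 + 2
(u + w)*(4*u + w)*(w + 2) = 4*u^2*w + 8*u^2 + 5*u*w^2 + 10*u*w + w^3 + 2*w^2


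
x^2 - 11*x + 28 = (x - 7)*(x - 4)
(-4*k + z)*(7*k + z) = -28*k^2 + 3*k*z + z^2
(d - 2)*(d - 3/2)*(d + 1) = d^3 - 5*d^2/2 - d/2 + 3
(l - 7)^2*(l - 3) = l^3 - 17*l^2 + 91*l - 147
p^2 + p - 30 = (p - 5)*(p + 6)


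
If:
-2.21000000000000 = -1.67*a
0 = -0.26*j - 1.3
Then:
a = 1.32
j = -5.00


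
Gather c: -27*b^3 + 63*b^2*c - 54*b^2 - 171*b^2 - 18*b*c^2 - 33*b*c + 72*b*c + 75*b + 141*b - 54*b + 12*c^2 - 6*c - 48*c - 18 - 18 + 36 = -27*b^3 - 225*b^2 + 162*b + c^2*(12 - 18*b) + c*(63*b^2 + 39*b - 54)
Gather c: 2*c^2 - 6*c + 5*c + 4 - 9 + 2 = 2*c^2 - c - 3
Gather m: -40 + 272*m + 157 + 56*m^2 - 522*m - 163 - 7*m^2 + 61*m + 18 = 49*m^2 - 189*m - 28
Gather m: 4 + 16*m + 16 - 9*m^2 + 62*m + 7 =-9*m^2 + 78*m + 27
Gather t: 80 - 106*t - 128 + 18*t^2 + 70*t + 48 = 18*t^2 - 36*t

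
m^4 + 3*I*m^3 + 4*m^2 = m^2*(m - I)*(m + 4*I)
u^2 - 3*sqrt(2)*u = u*(u - 3*sqrt(2))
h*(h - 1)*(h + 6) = h^3 + 5*h^2 - 6*h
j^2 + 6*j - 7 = (j - 1)*(j + 7)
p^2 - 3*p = p*(p - 3)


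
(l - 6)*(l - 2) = l^2 - 8*l + 12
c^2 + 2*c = c*(c + 2)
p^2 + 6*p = p*(p + 6)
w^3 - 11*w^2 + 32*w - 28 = (w - 7)*(w - 2)^2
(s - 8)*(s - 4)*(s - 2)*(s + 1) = s^4 - 13*s^3 + 42*s^2 - 8*s - 64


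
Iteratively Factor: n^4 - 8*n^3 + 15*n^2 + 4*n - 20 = (n - 2)*(n^3 - 6*n^2 + 3*n + 10) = (n - 5)*(n - 2)*(n^2 - n - 2) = (n - 5)*(n - 2)*(n + 1)*(n - 2)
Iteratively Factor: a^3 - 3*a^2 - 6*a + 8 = (a + 2)*(a^2 - 5*a + 4) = (a - 4)*(a + 2)*(a - 1)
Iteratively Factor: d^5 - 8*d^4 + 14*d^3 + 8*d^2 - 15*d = (d - 3)*(d^4 - 5*d^3 - d^2 + 5*d) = (d - 5)*(d - 3)*(d^3 - d) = d*(d - 5)*(d - 3)*(d^2 - 1) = d*(d - 5)*(d - 3)*(d - 1)*(d + 1)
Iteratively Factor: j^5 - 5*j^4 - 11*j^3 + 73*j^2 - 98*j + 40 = (j - 2)*(j^4 - 3*j^3 - 17*j^2 + 39*j - 20) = (j - 2)*(j + 4)*(j^3 - 7*j^2 + 11*j - 5) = (j - 5)*(j - 2)*(j + 4)*(j^2 - 2*j + 1) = (j - 5)*(j - 2)*(j - 1)*(j + 4)*(j - 1)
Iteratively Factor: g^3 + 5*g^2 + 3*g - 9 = (g - 1)*(g^2 + 6*g + 9) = (g - 1)*(g + 3)*(g + 3)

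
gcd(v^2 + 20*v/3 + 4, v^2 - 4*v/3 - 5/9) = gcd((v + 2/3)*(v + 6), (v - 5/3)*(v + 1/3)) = 1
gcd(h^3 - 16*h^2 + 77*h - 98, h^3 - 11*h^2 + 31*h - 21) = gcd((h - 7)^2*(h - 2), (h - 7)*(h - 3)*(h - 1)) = h - 7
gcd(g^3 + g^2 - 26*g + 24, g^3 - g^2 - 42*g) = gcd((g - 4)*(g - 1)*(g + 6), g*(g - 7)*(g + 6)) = g + 6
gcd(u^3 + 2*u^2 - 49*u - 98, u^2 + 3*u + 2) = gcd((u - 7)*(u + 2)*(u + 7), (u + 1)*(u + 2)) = u + 2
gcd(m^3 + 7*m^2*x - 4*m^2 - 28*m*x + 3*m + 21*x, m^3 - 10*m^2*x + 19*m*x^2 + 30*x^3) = 1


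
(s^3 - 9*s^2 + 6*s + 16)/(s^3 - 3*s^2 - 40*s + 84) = (s^2 - 7*s - 8)/(s^2 - s - 42)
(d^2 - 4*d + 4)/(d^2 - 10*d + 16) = (d - 2)/(d - 8)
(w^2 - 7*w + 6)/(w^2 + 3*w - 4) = (w - 6)/(w + 4)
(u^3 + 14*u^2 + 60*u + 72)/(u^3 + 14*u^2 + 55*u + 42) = (u^2 + 8*u + 12)/(u^2 + 8*u + 7)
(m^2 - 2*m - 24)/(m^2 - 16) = (m - 6)/(m - 4)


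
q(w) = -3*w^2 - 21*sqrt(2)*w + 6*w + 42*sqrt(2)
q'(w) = -6*w - 21*sqrt(2) + 6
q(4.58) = -112.07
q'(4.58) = -51.18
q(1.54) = 15.79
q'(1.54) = -32.94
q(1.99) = 0.36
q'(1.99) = -35.64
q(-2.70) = 101.51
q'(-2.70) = -7.50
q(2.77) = -29.27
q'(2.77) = -40.32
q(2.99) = -38.28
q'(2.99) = -41.64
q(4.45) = -105.47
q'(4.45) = -50.40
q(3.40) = -55.86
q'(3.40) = -44.10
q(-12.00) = -88.22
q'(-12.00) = 48.30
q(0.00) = 59.40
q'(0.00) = -23.70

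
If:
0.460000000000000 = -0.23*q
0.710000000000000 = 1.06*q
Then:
No Solution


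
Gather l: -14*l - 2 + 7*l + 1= -7*l - 1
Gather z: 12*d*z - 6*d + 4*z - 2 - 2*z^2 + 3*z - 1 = -6*d - 2*z^2 + z*(12*d + 7) - 3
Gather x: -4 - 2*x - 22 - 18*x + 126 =100 - 20*x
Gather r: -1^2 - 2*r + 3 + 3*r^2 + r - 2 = 3*r^2 - r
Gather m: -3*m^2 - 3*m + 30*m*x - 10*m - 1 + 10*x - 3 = -3*m^2 + m*(30*x - 13) + 10*x - 4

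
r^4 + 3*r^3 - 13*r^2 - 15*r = r*(r - 3)*(r + 1)*(r + 5)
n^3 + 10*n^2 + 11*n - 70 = (n - 2)*(n + 5)*(n + 7)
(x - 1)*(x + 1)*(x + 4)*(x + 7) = x^4 + 11*x^3 + 27*x^2 - 11*x - 28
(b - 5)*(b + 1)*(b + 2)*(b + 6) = b^4 + 4*b^3 - 25*b^2 - 88*b - 60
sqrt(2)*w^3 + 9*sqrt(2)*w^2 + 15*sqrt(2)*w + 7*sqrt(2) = (w + 1)*(w + 7)*(sqrt(2)*w + sqrt(2))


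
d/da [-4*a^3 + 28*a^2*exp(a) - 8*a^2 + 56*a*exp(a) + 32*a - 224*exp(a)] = 28*a^2*exp(a) - 12*a^2 + 112*a*exp(a) - 16*a - 168*exp(a) + 32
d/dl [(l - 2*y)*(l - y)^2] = (l - y)*(3*l - 5*y)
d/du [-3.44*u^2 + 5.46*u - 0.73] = 5.46 - 6.88*u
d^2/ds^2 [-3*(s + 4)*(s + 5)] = -6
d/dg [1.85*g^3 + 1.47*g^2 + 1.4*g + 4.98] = 5.55*g^2 + 2.94*g + 1.4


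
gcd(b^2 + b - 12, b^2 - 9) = b - 3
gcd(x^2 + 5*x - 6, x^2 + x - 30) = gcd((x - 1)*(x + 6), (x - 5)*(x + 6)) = x + 6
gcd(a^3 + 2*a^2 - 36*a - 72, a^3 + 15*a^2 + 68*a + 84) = a^2 + 8*a + 12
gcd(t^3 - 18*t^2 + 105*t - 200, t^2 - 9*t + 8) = t - 8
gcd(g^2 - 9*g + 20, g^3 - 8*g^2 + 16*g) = g - 4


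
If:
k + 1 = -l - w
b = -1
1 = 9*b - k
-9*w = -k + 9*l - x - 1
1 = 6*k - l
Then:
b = -1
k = -10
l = -61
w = 70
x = 90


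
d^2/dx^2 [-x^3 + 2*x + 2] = -6*x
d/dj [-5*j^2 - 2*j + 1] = -10*j - 2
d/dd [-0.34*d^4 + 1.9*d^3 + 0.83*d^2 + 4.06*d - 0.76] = -1.36*d^3 + 5.7*d^2 + 1.66*d + 4.06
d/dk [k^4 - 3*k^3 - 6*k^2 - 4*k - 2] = 4*k^3 - 9*k^2 - 12*k - 4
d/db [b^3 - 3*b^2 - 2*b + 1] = 3*b^2 - 6*b - 2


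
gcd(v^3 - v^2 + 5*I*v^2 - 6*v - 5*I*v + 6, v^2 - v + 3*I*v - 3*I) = v^2 + v*(-1 + 3*I) - 3*I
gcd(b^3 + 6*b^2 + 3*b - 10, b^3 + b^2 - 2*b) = b^2 + b - 2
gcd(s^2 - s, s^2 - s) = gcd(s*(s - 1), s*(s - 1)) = s^2 - s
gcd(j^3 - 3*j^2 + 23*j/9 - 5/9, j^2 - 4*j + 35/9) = j - 5/3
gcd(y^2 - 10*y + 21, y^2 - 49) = y - 7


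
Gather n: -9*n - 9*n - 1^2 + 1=-18*n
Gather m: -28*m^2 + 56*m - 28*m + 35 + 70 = -28*m^2 + 28*m + 105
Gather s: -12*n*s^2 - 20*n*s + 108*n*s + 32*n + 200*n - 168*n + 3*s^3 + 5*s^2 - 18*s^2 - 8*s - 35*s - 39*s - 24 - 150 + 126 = 64*n + 3*s^3 + s^2*(-12*n - 13) + s*(88*n - 82) - 48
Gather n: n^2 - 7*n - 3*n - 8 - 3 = n^2 - 10*n - 11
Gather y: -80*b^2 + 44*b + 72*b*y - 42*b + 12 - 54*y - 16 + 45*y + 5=-80*b^2 + 2*b + y*(72*b - 9) + 1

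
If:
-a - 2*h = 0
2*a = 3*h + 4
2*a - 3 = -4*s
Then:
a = 8/7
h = -4/7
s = 5/28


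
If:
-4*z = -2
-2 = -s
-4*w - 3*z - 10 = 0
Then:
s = 2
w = -23/8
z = 1/2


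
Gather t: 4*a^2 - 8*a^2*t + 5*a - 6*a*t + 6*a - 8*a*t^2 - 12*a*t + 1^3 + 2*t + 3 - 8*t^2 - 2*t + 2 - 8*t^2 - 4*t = 4*a^2 + 11*a + t^2*(-8*a - 16) + t*(-8*a^2 - 18*a - 4) + 6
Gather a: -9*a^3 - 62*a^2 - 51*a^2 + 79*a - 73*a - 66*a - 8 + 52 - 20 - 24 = -9*a^3 - 113*a^2 - 60*a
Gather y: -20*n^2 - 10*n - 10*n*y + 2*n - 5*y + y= -20*n^2 - 8*n + y*(-10*n - 4)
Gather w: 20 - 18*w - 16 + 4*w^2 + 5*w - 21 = 4*w^2 - 13*w - 17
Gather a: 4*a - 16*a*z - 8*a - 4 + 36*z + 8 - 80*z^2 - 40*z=a*(-16*z - 4) - 80*z^2 - 4*z + 4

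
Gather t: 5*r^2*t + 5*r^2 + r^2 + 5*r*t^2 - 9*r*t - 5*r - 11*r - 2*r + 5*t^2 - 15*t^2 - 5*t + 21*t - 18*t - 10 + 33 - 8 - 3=6*r^2 - 18*r + t^2*(5*r - 10) + t*(5*r^2 - 9*r - 2) + 12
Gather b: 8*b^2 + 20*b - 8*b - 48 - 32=8*b^2 + 12*b - 80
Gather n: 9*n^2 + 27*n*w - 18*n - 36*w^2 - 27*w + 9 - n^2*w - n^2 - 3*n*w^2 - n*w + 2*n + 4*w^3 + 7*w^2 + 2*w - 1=n^2*(8 - w) + n*(-3*w^2 + 26*w - 16) + 4*w^3 - 29*w^2 - 25*w + 8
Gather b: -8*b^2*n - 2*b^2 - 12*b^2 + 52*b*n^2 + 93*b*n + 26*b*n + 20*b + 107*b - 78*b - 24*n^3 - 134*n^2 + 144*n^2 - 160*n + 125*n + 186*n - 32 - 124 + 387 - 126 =b^2*(-8*n - 14) + b*(52*n^2 + 119*n + 49) - 24*n^3 + 10*n^2 + 151*n + 105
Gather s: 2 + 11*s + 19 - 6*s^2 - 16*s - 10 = -6*s^2 - 5*s + 11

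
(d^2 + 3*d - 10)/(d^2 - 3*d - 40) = (d - 2)/(d - 8)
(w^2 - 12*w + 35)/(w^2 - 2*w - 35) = (w - 5)/(w + 5)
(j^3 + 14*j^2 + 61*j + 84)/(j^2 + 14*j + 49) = (j^2 + 7*j + 12)/(j + 7)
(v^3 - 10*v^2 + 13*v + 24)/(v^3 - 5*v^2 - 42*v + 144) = (v + 1)/(v + 6)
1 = 1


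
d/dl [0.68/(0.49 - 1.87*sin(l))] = 1.2716*cos(l)/(1.87*sin(l) - 0.49)^2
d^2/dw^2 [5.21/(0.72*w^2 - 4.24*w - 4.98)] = (5.401728*w^2 - 31.810176*w - 5.21*(1.44*w - 4.24)*(2.88*w - 8.48) - 37.361952)/(-0.72*w^2 + 4.24*w + 4.98)^3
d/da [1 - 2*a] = -2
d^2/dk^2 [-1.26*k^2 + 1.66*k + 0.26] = -2.52000000000000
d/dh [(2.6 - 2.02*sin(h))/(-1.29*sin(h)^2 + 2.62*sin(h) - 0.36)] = (-2.6058*sin(h)^2 + 6.708*sin(h) - 6.0848)*cos(h)/(1.6641*sin(h)^4 - 6.7596*sin(h)^3 + 7.7932*sin(h)^2 - 1.8864*sin(h) + 0.1296)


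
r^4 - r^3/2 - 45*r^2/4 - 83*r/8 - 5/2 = (r - 4)*(r + 1/2)^2*(r + 5/2)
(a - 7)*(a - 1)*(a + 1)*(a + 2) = a^4 - 5*a^3 - 15*a^2 + 5*a + 14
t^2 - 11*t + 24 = (t - 8)*(t - 3)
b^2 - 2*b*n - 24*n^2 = (b - 6*n)*(b + 4*n)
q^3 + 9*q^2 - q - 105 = (q - 3)*(q + 5)*(q + 7)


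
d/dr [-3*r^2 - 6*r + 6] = -6*r - 6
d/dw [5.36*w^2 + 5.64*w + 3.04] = 10.72*w + 5.64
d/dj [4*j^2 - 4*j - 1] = 8*j - 4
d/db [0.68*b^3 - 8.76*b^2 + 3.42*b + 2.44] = 2.04*b^2 - 17.52*b + 3.42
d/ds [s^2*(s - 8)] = s*(3*s - 16)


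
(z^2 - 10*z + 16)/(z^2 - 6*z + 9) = (z^2 - 10*z + 16)/(z^2 - 6*z + 9)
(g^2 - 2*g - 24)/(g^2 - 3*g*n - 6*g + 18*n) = (g + 4)/(g - 3*n)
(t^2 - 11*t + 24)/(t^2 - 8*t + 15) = (t - 8)/(t - 5)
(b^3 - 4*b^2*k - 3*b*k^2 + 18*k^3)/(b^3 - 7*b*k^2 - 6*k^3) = (b - 3*k)/(b + k)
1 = 1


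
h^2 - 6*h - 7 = (h - 7)*(h + 1)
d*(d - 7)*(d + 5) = d^3 - 2*d^2 - 35*d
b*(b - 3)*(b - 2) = b^3 - 5*b^2 + 6*b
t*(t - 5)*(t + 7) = t^3 + 2*t^2 - 35*t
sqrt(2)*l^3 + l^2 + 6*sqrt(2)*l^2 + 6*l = l*(l + 6)*(sqrt(2)*l + 1)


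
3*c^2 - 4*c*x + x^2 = (-3*c + x)*(-c + x)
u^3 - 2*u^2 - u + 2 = (u - 2)*(u - 1)*(u + 1)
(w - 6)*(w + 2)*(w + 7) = w^3 + 3*w^2 - 40*w - 84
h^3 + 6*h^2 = h^2*(h + 6)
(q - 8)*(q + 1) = q^2 - 7*q - 8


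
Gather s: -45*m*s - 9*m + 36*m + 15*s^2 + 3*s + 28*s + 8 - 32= 27*m + 15*s^2 + s*(31 - 45*m) - 24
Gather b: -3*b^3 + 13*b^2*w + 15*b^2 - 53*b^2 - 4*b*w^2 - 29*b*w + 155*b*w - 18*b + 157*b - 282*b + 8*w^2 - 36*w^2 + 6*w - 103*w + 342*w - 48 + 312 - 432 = -3*b^3 + b^2*(13*w - 38) + b*(-4*w^2 + 126*w - 143) - 28*w^2 + 245*w - 168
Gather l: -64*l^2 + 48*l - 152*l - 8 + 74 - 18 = -64*l^2 - 104*l + 48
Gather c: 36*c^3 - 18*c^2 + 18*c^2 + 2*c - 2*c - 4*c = 36*c^3 - 4*c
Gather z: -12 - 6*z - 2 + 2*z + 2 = -4*z - 12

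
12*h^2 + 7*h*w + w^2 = (3*h + w)*(4*h + w)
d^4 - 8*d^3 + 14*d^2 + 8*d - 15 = (d - 5)*(d - 3)*(d - 1)*(d + 1)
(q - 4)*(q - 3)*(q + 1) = q^3 - 6*q^2 + 5*q + 12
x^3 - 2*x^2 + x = x*(x - 1)^2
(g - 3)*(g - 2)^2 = g^3 - 7*g^2 + 16*g - 12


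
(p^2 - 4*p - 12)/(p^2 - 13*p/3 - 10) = 3*(p + 2)/(3*p + 5)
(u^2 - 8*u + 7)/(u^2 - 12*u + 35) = (u - 1)/(u - 5)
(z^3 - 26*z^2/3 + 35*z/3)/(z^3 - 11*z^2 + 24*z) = (3*z^2 - 26*z + 35)/(3*(z^2 - 11*z + 24))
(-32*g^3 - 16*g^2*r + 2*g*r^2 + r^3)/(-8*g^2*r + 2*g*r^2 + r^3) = (-8*g^2 - 2*g*r + r^2)/(r*(-2*g + r))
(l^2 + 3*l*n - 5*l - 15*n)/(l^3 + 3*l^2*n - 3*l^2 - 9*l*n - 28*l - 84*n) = (l - 5)/(l^2 - 3*l - 28)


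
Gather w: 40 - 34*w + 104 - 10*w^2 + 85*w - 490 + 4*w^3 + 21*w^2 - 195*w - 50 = 4*w^3 + 11*w^2 - 144*w - 396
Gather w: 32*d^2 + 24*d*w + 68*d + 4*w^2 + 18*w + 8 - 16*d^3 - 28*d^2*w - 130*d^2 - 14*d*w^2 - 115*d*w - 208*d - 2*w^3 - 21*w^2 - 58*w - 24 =-16*d^3 - 98*d^2 - 140*d - 2*w^3 + w^2*(-14*d - 17) + w*(-28*d^2 - 91*d - 40) - 16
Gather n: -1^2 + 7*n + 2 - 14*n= 1 - 7*n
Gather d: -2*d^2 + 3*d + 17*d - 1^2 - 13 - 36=-2*d^2 + 20*d - 50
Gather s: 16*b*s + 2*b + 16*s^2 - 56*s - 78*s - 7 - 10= 2*b + 16*s^2 + s*(16*b - 134) - 17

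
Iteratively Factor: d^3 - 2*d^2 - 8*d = (d)*(d^2 - 2*d - 8) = d*(d - 4)*(d + 2)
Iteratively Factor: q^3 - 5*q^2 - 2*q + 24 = (q - 4)*(q^2 - q - 6) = (q - 4)*(q - 3)*(q + 2)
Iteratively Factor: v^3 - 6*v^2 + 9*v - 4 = (v - 4)*(v^2 - 2*v + 1) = (v - 4)*(v - 1)*(v - 1)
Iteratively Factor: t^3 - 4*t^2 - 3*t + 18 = (t + 2)*(t^2 - 6*t + 9) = (t - 3)*(t + 2)*(t - 3)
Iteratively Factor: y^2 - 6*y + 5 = (y - 1)*(y - 5)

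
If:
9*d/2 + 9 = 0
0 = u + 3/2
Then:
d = -2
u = -3/2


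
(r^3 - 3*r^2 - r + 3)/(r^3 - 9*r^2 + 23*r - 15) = (r + 1)/(r - 5)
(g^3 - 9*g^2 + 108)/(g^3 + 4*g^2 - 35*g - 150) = (g^2 - 3*g - 18)/(g^2 + 10*g + 25)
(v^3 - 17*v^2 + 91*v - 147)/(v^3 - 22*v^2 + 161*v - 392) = (v - 3)/(v - 8)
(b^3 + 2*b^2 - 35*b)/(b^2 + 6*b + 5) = b*(b^2 + 2*b - 35)/(b^2 + 6*b + 5)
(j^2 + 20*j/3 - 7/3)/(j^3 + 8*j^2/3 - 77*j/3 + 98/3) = (3*j - 1)/(3*j^2 - 13*j + 14)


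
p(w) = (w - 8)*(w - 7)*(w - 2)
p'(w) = (w - 8)*(w - 7) + (w - 8)*(w - 2) + (w - 7)*(w - 2)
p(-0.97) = -212.33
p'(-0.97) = 121.80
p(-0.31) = -140.32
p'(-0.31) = 96.83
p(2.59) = 14.08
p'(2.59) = 18.06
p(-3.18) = -589.55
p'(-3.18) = 224.46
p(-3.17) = -587.31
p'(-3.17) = 223.93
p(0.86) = -49.98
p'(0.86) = 58.98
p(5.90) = 9.01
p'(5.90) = -10.17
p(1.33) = -25.34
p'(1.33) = 46.09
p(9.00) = 14.00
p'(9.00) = 23.00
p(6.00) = 8.00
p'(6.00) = -10.00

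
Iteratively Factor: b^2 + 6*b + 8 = (b + 4)*(b + 2)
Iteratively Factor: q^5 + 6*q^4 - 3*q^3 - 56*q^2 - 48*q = (q)*(q^4 + 6*q^3 - 3*q^2 - 56*q - 48) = q*(q + 4)*(q^3 + 2*q^2 - 11*q - 12) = q*(q + 4)^2*(q^2 - 2*q - 3) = q*(q + 1)*(q + 4)^2*(q - 3)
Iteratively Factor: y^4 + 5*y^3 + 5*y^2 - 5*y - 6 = (y - 1)*(y^3 + 6*y^2 + 11*y + 6) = (y - 1)*(y + 3)*(y^2 + 3*y + 2) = (y - 1)*(y + 2)*(y + 3)*(y + 1)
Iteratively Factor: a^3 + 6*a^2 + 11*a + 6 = (a + 1)*(a^2 + 5*a + 6) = (a + 1)*(a + 3)*(a + 2)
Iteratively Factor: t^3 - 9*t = (t)*(t^2 - 9) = t*(t + 3)*(t - 3)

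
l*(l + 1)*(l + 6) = l^3 + 7*l^2 + 6*l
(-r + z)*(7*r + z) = -7*r^2 + 6*r*z + z^2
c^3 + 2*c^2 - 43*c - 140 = (c - 7)*(c + 4)*(c + 5)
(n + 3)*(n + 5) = n^2 + 8*n + 15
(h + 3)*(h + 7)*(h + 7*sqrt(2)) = h^3 + 7*sqrt(2)*h^2 + 10*h^2 + 21*h + 70*sqrt(2)*h + 147*sqrt(2)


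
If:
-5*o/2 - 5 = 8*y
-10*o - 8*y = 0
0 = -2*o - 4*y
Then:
No Solution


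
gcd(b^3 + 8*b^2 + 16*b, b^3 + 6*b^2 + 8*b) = b^2 + 4*b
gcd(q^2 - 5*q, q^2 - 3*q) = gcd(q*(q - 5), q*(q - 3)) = q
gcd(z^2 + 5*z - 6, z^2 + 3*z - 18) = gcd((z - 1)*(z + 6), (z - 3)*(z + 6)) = z + 6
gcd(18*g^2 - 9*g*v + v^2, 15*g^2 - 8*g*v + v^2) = -3*g + v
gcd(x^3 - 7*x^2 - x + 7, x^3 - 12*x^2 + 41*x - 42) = x - 7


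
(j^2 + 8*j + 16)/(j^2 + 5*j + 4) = (j + 4)/(j + 1)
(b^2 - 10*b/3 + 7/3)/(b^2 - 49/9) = 3*(b - 1)/(3*b + 7)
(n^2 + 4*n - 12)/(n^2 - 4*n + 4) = (n + 6)/(n - 2)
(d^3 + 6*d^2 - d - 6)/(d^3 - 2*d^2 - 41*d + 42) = (d + 1)/(d - 7)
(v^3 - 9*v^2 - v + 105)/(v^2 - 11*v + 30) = (v^2 - 4*v - 21)/(v - 6)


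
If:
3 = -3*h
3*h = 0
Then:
No Solution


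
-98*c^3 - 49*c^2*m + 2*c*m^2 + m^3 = (-7*c + m)*(2*c + m)*(7*c + m)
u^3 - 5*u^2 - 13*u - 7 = (u - 7)*(u + 1)^2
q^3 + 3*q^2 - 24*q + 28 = (q - 2)^2*(q + 7)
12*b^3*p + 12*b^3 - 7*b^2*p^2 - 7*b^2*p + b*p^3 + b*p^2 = (-4*b + p)*(-3*b + p)*(b*p + b)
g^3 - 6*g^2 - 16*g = g*(g - 8)*(g + 2)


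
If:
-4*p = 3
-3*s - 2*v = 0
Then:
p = -3/4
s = -2*v/3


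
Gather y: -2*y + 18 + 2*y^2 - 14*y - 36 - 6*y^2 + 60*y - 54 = -4*y^2 + 44*y - 72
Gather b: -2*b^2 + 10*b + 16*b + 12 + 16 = -2*b^2 + 26*b + 28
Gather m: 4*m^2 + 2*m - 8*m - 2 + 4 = 4*m^2 - 6*m + 2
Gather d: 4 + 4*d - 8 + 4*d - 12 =8*d - 16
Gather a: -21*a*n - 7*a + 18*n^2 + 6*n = a*(-21*n - 7) + 18*n^2 + 6*n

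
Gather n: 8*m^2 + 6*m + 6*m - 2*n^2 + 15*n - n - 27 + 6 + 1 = 8*m^2 + 12*m - 2*n^2 + 14*n - 20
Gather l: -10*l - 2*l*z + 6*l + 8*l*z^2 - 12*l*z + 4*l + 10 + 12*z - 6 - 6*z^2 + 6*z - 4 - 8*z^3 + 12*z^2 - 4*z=l*(8*z^2 - 14*z) - 8*z^3 + 6*z^2 + 14*z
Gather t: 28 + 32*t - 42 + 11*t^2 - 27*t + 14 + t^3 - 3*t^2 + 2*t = t^3 + 8*t^2 + 7*t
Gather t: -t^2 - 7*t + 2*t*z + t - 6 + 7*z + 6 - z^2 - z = -t^2 + t*(2*z - 6) - z^2 + 6*z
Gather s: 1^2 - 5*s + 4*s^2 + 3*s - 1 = 4*s^2 - 2*s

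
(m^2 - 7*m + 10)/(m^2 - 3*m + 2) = (m - 5)/(m - 1)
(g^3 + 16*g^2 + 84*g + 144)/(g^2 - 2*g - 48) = (g^2 + 10*g + 24)/(g - 8)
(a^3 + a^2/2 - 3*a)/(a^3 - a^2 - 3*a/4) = 2*(a + 2)/(2*a + 1)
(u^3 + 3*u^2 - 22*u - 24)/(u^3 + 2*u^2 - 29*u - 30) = (u - 4)/(u - 5)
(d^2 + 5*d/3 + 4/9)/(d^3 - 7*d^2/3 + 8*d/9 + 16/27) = 3*(3*d + 4)/(9*d^2 - 24*d + 16)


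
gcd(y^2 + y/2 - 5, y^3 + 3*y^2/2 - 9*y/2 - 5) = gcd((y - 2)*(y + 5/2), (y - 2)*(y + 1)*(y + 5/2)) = y^2 + y/2 - 5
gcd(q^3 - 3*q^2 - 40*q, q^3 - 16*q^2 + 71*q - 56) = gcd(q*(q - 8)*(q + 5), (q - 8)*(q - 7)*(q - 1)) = q - 8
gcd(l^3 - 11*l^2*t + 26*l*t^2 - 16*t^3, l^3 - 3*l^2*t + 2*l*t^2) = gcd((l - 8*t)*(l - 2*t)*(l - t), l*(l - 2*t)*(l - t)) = l^2 - 3*l*t + 2*t^2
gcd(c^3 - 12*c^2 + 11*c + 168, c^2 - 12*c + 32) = c - 8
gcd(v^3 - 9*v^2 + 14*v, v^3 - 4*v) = v^2 - 2*v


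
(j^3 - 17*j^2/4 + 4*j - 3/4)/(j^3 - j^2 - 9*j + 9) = (j - 1/4)/(j + 3)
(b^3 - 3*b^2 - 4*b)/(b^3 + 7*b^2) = (b^2 - 3*b - 4)/(b*(b + 7))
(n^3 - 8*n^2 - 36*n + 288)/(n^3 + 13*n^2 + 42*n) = (n^2 - 14*n + 48)/(n*(n + 7))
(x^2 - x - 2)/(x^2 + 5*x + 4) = (x - 2)/(x + 4)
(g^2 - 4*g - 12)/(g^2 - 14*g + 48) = (g + 2)/(g - 8)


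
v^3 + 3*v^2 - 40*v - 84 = (v - 6)*(v + 2)*(v + 7)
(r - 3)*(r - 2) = r^2 - 5*r + 6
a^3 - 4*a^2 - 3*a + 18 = (a - 3)^2*(a + 2)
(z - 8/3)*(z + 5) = z^2 + 7*z/3 - 40/3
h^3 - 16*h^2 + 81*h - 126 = (h - 7)*(h - 6)*(h - 3)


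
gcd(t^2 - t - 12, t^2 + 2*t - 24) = t - 4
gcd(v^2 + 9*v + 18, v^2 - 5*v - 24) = v + 3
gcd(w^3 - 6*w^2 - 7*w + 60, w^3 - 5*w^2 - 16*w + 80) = w^2 - 9*w + 20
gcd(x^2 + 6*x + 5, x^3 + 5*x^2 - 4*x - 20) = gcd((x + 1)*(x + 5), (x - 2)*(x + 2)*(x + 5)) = x + 5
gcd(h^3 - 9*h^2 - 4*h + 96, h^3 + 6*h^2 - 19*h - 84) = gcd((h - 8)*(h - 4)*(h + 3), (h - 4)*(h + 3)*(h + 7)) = h^2 - h - 12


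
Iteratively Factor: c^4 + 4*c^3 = (c)*(c^3 + 4*c^2) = c^2*(c^2 + 4*c) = c^3*(c + 4)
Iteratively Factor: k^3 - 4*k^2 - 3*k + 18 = (k - 3)*(k^2 - k - 6) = (k - 3)^2*(k + 2)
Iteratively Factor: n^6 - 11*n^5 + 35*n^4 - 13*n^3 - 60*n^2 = (n + 1)*(n^5 - 12*n^4 + 47*n^3 - 60*n^2) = (n - 3)*(n + 1)*(n^4 - 9*n^3 + 20*n^2) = n*(n - 3)*(n + 1)*(n^3 - 9*n^2 + 20*n) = n*(n - 4)*(n - 3)*(n + 1)*(n^2 - 5*n) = n^2*(n - 4)*(n - 3)*(n + 1)*(n - 5)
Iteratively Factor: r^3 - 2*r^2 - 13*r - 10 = (r + 1)*(r^2 - 3*r - 10) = (r - 5)*(r + 1)*(r + 2)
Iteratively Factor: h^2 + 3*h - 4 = (h - 1)*(h + 4)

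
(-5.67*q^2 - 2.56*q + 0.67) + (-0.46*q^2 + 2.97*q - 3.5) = -6.13*q^2 + 0.41*q - 2.83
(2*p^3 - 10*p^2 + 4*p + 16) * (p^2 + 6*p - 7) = 2*p^5 + 2*p^4 - 70*p^3 + 110*p^2 + 68*p - 112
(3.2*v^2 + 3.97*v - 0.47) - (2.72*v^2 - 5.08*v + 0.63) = 0.48*v^2 + 9.05*v - 1.1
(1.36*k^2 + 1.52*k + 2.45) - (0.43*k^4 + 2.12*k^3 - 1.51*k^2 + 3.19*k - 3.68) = -0.43*k^4 - 2.12*k^3 + 2.87*k^2 - 1.67*k + 6.13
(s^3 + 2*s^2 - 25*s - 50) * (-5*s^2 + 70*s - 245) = -5*s^5 + 60*s^4 + 20*s^3 - 1990*s^2 + 2625*s + 12250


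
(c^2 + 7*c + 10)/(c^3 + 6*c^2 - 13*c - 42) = (c + 5)/(c^2 + 4*c - 21)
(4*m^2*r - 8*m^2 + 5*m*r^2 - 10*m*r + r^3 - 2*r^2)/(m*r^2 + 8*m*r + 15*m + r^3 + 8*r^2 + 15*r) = (4*m*r - 8*m + r^2 - 2*r)/(r^2 + 8*r + 15)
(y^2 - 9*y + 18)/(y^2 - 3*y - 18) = (y - 3)/(y + 3)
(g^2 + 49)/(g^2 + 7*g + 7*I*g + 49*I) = (g - 7*I)/(g + 7)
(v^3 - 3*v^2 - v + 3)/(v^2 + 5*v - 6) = (v^2 - 2*v - 3)/(v + 6)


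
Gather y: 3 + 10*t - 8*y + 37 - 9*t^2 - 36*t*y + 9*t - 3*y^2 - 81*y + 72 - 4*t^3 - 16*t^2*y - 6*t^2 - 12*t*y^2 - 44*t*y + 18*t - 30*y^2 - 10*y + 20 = -4*t^3 - 15*t^2 + 37*t + y^2*(-12*t - 33) + y*(-16*t^2 - 80*t - 99) + 132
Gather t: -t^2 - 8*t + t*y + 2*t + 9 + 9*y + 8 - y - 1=-t^2 + t*(y - 6) + 8*y + 16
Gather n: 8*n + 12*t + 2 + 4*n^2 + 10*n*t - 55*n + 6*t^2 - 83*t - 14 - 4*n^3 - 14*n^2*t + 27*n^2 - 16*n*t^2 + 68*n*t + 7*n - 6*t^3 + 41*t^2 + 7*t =-4*n^3 + n^2*(31 - 14*t) + n*(-16*t^2 + 78*t - 40) - 6*t^3 + 47*t^2 - 64*t - 12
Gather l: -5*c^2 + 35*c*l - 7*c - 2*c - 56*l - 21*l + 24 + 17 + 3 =-5*c^2 - 9*c + l*(35*c - 77) + 44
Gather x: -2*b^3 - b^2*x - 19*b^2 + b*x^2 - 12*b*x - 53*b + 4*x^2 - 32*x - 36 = -2*b^3 - 19*b^2 - 53*b + x^2*(b + 4) + x*(-b^2 - 12*b - 32) - 36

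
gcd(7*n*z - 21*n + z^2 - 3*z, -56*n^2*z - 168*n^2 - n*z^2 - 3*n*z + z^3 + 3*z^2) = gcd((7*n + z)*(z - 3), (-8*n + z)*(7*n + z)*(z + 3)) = 7*n + z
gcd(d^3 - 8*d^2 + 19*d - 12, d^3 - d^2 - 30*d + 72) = d^2 - 7*d + 12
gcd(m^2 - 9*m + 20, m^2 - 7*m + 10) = m - 5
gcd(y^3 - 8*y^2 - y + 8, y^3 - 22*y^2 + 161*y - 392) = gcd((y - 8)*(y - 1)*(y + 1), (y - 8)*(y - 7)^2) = y - 8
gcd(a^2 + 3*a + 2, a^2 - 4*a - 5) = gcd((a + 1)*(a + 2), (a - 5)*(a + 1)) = a + 1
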